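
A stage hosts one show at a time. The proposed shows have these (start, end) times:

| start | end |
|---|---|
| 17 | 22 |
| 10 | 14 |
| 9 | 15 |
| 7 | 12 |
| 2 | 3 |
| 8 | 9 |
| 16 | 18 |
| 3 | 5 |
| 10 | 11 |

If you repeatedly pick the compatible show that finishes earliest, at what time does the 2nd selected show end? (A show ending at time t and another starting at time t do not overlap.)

5

By end time: (2,3), (3,5), (8,9), (10,11), (7,12), (10,14), (9,15), (16,18), (17,22).
Pick (2,3); next start ≥ 3 → (3,5); next start ≥ 5 → (8,9); next start ≥ 9 → (10,11); next start ≥ 11 → (16,18).
Selected: (2,3) (3,5) (8,9) (10,11) (16,18)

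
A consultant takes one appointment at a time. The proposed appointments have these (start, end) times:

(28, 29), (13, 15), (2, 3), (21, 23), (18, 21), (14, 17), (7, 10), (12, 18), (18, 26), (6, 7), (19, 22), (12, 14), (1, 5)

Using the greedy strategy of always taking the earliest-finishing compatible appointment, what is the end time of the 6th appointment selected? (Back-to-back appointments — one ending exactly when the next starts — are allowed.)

21

Order by finish time; keep every interval that doesn't clash with the previous kept one.
Sorted by end: (2,3)  (1,5)  (6,7)  (7,10)  (12,14)  (13,15)  (14,17)  (12,18)  (18,21)  (19,22)  (21,23)  (18,26)  (28,29)
take (2,3); take (6,7); take (7,10); take (12,14); take (14,17); take (18,21); skip (19,22); take (21,23); take (28,29).
Selected: (2,3) (6,7) (7,10) (12,14) (14,17) (18,21) (21,23) (28,29)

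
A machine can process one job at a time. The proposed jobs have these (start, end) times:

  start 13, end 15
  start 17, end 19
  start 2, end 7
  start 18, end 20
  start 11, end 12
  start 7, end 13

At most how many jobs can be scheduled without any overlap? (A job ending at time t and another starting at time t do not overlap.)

Sort by end time and greedily take each interval whose start is ≥ the last chosen end.
Sorted by end: (2,7)  (11,12)  (7,13)  (13,15)  (17,19)  (18,20)
take (2,7); take (11,12); take (13,15); take (17,19); skip (18,20).
Selected 4 jobs.

4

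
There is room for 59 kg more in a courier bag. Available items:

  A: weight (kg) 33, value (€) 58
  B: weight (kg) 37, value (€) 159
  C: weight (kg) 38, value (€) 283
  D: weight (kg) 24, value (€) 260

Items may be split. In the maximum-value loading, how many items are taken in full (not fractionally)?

1

Sort by value per unit weight and fill in that order.
Ratios (sorted): D 10.83, C 7.45, B 4.30, A 1.76
take D (24 @ 260); take 35/38 of C → 260.66. Capacity used 59/59.
1 item(s) taken whole; one partial (take 35/38 of C).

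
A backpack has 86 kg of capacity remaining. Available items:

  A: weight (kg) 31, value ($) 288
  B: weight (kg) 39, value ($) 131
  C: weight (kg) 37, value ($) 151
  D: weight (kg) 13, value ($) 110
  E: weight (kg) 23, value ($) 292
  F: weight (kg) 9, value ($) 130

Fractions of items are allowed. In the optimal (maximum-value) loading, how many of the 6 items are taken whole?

Ratios (sorted): F 14.44, E 12.70, A 9.29, D 8.46, C 4.08, B 3.36
take F (9 @ 130); take E (23 @ 292); take A (31 @ 288); take D (13 @ 110); take 10/37 of C → 40.81. Capacity used 86/86.
4 item(s) taken whole; one partial (take 10/37 of C).

4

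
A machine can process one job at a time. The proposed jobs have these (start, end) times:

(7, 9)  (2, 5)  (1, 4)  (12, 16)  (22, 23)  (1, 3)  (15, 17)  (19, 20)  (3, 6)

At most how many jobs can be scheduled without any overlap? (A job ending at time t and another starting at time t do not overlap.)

Order by finish time; keep every interval that doesn't clash with the previous kept one.
By end time: (1,3), (1,4), (2,5), (3,6), (7,9), (12,16), (15,17), (19,20), (22,23).
Pick (1,3); next start ≥ 3 → (3,6); next start ≥ 6 → (7,9); next start ≥ 9 → (12,16); next start ≥ 16 → (19,20); next start ≥ 20 → (22,23).
Selected 6 jobs.

6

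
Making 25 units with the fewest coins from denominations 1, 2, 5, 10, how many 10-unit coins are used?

25 = 2×10 + 1×5
Count of 10: 2

2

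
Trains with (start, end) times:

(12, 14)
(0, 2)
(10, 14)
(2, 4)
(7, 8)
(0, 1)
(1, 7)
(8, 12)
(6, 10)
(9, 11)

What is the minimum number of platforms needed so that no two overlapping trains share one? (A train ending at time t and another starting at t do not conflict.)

The answer is the maximum number of intervals overlapping at any instant.
starts: [0, 0, 1, 2, 6, 7, 8, 9, 10, 12]
ends:   [1, 2, 4, 7, 8, 10, 11, 12, 14, 14]
s0→1 s0→2 e1→1 s1→2 e2→1 s2→2 e4→1 s6→2 e7→1 s7→2 e8→1 s8→2 s9→3  — peak 3.

3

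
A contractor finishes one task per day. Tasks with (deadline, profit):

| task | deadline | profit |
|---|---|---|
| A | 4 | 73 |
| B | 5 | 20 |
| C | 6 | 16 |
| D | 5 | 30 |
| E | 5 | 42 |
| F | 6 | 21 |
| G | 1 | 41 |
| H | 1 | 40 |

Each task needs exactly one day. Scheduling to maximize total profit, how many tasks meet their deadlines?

By profit: A(d4,73), E(d5,42), G(d1,41), H(d1,40), D(d5,30), F(d6,21), B(d5,20), C(d6,16)
A→slot 4; E→slot 5; G→slot 1; H skipped; D→slot 3; F→slot 6; B→slot 2; C skipped.
6 of 8 scheduled.

6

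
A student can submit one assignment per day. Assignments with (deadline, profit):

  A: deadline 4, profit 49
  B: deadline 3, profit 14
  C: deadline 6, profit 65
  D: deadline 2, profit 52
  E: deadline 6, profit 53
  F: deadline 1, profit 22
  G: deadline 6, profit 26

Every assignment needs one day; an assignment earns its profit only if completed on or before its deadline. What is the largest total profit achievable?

267

Profit order: C=65 E=53 D=52 A=49 G=26 F=22 B=14
Assign: C→slot 6, E→slot 5, D→slot 2, A→slot 4, G→slot 3, F→slot 1, B skipped.
Slots: [1:F] [2:D] [3:G] [4:A] [5:E] [6:C]
Profit = 22 + 52 + 26 + 49 + 53 + 65 = 267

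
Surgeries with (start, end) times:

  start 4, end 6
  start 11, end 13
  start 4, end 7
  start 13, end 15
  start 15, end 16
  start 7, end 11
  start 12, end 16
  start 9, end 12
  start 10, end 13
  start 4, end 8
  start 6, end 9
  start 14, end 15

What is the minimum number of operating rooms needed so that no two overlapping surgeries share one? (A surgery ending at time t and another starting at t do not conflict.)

3

starts: [4, 4, 4, 6, 7, 9, 10, 11, 12, 13, 14, 15]
ends:   [6, 7, 8, 9, 11, 12, 13, 13, 15, 15, 16, 16]
s4→1 s4→2 s4→3  — peak 3.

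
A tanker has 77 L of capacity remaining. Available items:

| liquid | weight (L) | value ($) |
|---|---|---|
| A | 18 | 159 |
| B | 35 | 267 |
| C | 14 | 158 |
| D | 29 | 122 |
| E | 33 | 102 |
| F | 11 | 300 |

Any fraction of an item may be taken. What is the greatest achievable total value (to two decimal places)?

Order: F (300/11=27.27) > C (158/14=11.29) > A (159/18=8.83) > B (267/35=7.63) > D (122/29=4.21) > E (102/33=3.09)
Fill: take F (11 @ 300) → take C (14 @ 158) → take A (18 @ 159) → take 34/35 of B → 259.37; 77/77 used.
Total value = 876.37

876.37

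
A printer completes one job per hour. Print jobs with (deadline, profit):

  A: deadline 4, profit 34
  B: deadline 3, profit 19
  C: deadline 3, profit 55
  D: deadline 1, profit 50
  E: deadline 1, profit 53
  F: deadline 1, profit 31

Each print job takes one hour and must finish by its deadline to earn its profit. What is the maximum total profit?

161

By profit: C(d3,55), E(d1,53), D(d1,50), A(d4,34), F(d1,31), B(d3,19)
C→slot 3; E→slot 1; D skipped; A→slot 4; F skipped; B→slot 2.
Profit = 53 + 19 + 55 + 34 = 161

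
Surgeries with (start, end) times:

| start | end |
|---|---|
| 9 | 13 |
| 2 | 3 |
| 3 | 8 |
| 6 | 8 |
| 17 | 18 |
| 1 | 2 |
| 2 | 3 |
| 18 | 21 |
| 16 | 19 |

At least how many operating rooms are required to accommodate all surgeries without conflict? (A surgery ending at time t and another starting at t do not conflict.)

starts: [1, 2, 2, 3, 6, 9, 16, 17, 18]
ends:   [2, 3, 3, 8, 8, 13, 18, 19, 21]
s1→1 e2→0 s2→1 s2→2  — peak 2.

2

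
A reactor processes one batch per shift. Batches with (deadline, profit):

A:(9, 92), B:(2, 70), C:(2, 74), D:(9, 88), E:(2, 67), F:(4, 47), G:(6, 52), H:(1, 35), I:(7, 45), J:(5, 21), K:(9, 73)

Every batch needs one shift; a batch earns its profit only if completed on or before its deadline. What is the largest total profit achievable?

By profit: A(d9,92), D(d9,88), C(d2,74), K(d9,73), B(d2,70), E(d2,67), G(d6,52), F(d4,47), I(d7,45), H(d1,35), J(d5,21)
A→slot 9; D→slot 8; C→slot 2; K→slot 7; B→slot 1; E skipped; G→slot 6; F→slot 4; I→slot 5; H skipped; J→slot 3.
Profit = 70 + 74 + 21 + 47 + 45 + 52 + 73 + 88 + 92 = 562

562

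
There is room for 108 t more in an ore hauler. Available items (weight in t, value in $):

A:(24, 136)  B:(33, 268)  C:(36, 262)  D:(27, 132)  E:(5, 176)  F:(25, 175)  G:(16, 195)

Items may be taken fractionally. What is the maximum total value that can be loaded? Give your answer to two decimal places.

Order: E (176/5=35.20) > G (195/16=12.19) > B (268/33=8.12) > C (262/36=7.28) > F (175/25=7.00) > A (136/24=5.67) > D (132/27=4.89)
Fill: take E (5 @ 176) → take G (16 @ 195) → take B (33 @ 268) → take C (36 @ 262) → take 18/25 of F → 126.00; 108/108 used.
Total value = 1027.00

1027.00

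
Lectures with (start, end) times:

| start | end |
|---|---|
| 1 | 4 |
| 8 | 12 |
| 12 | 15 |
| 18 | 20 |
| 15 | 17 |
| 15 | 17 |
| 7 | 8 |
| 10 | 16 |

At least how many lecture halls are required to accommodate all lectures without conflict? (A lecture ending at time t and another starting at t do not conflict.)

Events (time:±→running): 1:+→1 4:-→0 7:+→1 8:-→0 8:+→1 10:+→2 12:-→1 12:+→2 15:-→1 15:+→2 15:+→3 … peak 3.

3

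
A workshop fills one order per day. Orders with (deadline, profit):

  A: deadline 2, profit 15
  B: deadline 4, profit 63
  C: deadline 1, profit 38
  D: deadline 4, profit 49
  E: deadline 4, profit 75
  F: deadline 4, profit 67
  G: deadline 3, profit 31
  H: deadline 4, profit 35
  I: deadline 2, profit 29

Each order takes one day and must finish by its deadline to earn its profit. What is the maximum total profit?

Take jobs in profit order; each goes to the latest open slot no later than its deadline.
Profit order: E=75 F=67 B=63 D=49 C=38 H=35 G=31 I=29 A=15
Assign: E→slot 4, F→slot 3, B→slot 2, D→slot 1, C skipped, H skipped, G skipped, I skipped, A skipped.
Slots: [1:D] [2:B] [3:F] [4:E]
Profit = 49 + 63 + 67 + 75 = 254

254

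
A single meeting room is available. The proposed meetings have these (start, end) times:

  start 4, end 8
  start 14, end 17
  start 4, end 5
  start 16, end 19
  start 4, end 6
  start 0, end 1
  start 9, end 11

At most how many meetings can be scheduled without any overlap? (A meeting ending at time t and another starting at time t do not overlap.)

Order by finish time; keep every interval that doesn't clash with the previous kept one.
By end time: (0,1), (4,5), (4,6), (4,8), (9,11), (14,17), (16,19).
Pick (0,1); next start ≥ 1 → (4,5); next start ≥ 5 → (9,11); next start ≥ 11 → (14,17).
Selected 4 meetings.

4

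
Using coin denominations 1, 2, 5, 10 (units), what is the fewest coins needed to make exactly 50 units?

Use the largest denomination that fits, subtract, and repeat.
50 = 5×10
Total coins = 5 = 5

5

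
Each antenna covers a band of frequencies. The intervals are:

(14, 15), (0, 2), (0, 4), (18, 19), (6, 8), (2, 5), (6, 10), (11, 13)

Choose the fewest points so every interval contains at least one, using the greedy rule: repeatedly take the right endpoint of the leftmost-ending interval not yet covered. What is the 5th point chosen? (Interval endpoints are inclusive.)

Process intervals by earliest right end; each time one isn't hit yet, stab at its right endpoint.
Sorted: [0,2] [0,4] [2,5] [6,8] [6,10] [11,13] [14,15] [18,19]
{[0,2],[0,4],[2,5]} hit by 2; {[6,8],[6,10]} hit by 8; {[11,13]} hit by 13; {[14,15]} hit by 15; {[18,19]} hit by 19.
Points: 2, 8, 13, 15, 19 (5 total).

19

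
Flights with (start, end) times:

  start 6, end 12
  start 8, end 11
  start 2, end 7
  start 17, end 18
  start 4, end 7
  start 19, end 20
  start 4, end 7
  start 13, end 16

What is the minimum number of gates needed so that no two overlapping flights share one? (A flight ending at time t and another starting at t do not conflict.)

Events (time:±→running): 2:+→1 4:+→2 4:+→3 6:+→4 … peak 4.

4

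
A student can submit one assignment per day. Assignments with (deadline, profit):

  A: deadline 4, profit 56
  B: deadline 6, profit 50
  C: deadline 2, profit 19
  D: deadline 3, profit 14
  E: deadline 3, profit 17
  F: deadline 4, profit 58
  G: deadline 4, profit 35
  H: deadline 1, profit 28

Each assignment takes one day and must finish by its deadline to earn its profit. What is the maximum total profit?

Sort by profit descending; place each in the latest free slot ≤ its deadline.
By profit: F(d4,58), A(d4,56), B(d6,50), G(d4,35), H(d1,28), C(d2,19), E(d3,17), D(d3,14)
F→slot 4; A→slot 3; B→slot 6; G→slot 2; H→slot 1; C skipped; E skipped; D skipped.
Profit = 28 + 35 + 56 + 58 + 50 = 227

227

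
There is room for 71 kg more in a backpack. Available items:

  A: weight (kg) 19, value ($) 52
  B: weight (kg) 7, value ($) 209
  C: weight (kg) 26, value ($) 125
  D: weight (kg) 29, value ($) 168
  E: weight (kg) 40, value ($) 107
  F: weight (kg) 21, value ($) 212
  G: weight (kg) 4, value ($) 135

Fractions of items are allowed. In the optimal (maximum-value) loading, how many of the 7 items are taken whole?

4

Sort by value per unit weight and fill in that order.
Order: G (135/4=33.75) > B (209/7=29.86) > F (212/21=10.10) > D (168/29=5.79) > C (125/26=4.81) > A (52/19=2.74) > E (107/40=2.67)
Fill: take G (4 @ 135) → take B (7 @ 209) → take F (21 @ 212) → take D (29 @ 168) → take 10/26 of C → 48.08; 71/71 used.
4 item(s) taken whole; one partial (take 10/26 of C).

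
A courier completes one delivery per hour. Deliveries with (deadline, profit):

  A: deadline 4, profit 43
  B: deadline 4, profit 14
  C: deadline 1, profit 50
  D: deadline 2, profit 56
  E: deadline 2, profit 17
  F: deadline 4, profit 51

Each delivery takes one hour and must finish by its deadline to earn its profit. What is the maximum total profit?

200

Take jobs in profit order; each goes to the latest open slot no later than its deadline.
By profit: D(d2,56), F(d4,51), C(d1,50), A(d4,43), E(d2,17), B(d4,14)
D→slot 2; F→slot 4; C→slot 1; A→slot 3; E skipped; B skipped.
Profit = 50 + 56 + 43 + 51 = 200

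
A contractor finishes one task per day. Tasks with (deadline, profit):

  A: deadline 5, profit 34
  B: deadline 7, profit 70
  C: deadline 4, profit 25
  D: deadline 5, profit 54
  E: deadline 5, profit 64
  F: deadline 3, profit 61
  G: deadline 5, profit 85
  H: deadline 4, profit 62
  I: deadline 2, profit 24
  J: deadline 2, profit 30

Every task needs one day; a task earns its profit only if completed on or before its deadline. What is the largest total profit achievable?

By profit: G(d5,85), B(d7,70), E(d5,64), H(d4,62), F(d3,61), D(d5,54), A(d5,34), J(d2,30), C(d4,25), I(d2,24)
G→slot 5; B→slot 7; E→slot 4; H→slot 3; F→slot 2; D→slot 1; A skipped; J skipped; C skipped; I skipped.
Profit = 54 + 61 + 62 + 64 + 85 + 70 = 396

396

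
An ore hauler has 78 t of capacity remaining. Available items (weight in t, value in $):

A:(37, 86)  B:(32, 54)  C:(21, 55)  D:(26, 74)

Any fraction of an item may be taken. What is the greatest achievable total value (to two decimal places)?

201.05

Sort by value per unit weight and fill in that order.
Order: D (74/26=2.85) > C (55/21=2.62) > A (86/37=2.32) > B (54/32=1.69)
Fill: take D (26 @ 74) → take C (21 @ 55) → take 31/37 of A → 72.05; 78/78 used.
Total value = 201.05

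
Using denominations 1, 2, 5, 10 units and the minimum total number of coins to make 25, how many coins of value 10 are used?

25 − 2×10→5 − 1×5→0
Count of 10: 2

2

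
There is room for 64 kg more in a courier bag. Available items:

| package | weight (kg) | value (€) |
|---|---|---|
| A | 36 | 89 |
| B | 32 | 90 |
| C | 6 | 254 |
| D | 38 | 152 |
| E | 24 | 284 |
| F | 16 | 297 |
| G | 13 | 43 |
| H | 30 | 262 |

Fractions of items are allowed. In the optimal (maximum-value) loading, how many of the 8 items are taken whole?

Order: C (254/6=42.33) > F (297/16=18.56) > E (284/24=11.83) > H (262/30=8.73) > D (152/38=4.00) > G (43/13=3.31) > B (90/32=2.81) > A (89/36=2.47)
Fill: take C (6 @ 254) → take F (16 @ 297) → take E (24 @ 284) → take 18/30 of H → 157.20; 64/64 used.
3 item(s) taken whole; one partial (take 18/30 of H).

3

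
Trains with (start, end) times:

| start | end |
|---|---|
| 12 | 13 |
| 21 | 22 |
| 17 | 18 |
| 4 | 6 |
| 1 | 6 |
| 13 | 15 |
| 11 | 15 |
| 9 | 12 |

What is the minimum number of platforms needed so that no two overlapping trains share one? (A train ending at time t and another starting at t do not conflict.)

The answer is the maximum number of intervals overlapping at any instant.
Events (time:±→running): 1:+→1 4:+→2 … peak 2.

2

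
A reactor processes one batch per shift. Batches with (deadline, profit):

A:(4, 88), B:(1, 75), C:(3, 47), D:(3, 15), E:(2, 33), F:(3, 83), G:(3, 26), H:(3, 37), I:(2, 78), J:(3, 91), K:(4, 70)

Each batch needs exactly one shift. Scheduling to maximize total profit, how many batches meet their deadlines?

4

Sort by profit descending; place each in the latest free slot ≤ its deadline.
By profit: J(d3,91), A(d4,88), F(d3,83), I(d2,78), B(d1,75), K(d4,70), C(d3,47), H(d3,37), E(d2,33), G(d3,26), D(d3,15)
J→slot 3; A→slot 4; F→slot 2; I→slot 1; B skipped; K skipped; C skipped; H skipped; E skipped; G skipped; D skipped.
4 of 11 scheduled.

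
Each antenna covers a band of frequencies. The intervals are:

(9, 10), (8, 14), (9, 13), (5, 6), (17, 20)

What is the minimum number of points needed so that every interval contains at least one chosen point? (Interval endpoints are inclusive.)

3

Sort by right endpoint; whenever an interval is uncovered, place a point at its right end.
By right end: [5,6]  [9,10]  [9,13]  [8,14]  [17,20]
[5,6] uncovered → point at 6; [9,10] uncovered → point at 10; [17,20] uncovered → point at 20.
Points: 6, 10, 20 (3 total).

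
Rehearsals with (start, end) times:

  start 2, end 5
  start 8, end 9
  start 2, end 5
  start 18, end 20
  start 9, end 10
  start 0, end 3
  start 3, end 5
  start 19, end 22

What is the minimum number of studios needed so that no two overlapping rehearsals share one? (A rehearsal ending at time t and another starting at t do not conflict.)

3

Count concurrent intervals with a sweep; the peak is the room count.
starts: [0, 2, 2, 3, 8, 9, 18, 19]
ends:   [3, 5, 5, 5, 9, 10, 20, 22]
s0→1 s2→2 s2→3  — peak 3.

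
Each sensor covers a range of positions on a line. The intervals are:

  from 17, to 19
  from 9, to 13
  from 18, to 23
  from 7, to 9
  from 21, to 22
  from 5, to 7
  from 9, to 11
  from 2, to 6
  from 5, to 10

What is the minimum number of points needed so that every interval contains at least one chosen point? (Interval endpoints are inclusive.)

4

By right end: [2,6]  [5,7]  [7,9]  [5,10]  [9,11]  [9,13]  [17,19]  [21,22]  [18,23]
[2,6] uncovered → point at 6; [7,9] uncovered → point at 9; [17,19] uncovered → point at 19; [21,22] uncovered → point at 22.
Points: 6, 9, 19, 22 (4 total).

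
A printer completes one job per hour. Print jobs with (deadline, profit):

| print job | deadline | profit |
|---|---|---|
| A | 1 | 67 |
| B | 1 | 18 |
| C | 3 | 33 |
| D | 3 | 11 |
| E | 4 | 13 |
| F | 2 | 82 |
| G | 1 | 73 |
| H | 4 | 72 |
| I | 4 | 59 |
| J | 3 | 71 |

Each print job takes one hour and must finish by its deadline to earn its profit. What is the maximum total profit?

Sort by profit descending; place each in the latest free slot ≤ its deadline.
By profit: F(d2,82), G(d1,73), H(d4,72), J(d3,71), A(d1,67), I(d4,59), C(d3,33), B(d1,18), E(d4,13), D(d3,11)
F→slot 2; G→slot 1; H→slot 4; J→slot 3; A skipped; I skipped; C skipped; B skipped; E skipped; D skipped.
Profit = 73 + 82 + 71 + 72 = 298

298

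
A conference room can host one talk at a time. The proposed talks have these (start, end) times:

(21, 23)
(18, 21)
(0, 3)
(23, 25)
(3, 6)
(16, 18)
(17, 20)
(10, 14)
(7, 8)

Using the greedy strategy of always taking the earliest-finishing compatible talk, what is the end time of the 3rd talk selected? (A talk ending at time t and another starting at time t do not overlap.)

8

Sort by end time and greedily take each interval whose start is ≥ the last chosen end.
Sorted by end: (0,3)  (3,6)  (7,8)  (10,14)  (16,18)  (17,20)  (18,21)  (21,23)  (23,25)
take (0,3); take (3,6); take (7,8); take (10,14); take (16,18); take (18,21); take (21,23); take (23,25).
Selected: (0,3) (3,6) (7,8) (10,14) (16,18) (18,21) (21,23) (23,25)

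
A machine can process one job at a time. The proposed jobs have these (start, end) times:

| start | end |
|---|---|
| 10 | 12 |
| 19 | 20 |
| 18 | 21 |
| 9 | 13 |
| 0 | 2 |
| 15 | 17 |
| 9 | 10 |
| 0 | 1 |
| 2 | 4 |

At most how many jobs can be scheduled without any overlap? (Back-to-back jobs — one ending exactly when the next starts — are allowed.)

Sort by end time and greedily take each interval whose start is ≥ the last chosen end.
By end time: (0,1), (0,2), (2,4), (9,10), (10,12), (9,13), (15,17), (19,20), (18,21).
Pick (0,1); next start ≥ 1 → (2,4); next start ≥ 4 → (9,10); next start ≥ 10 → (10,12); next start ≥ 12 → (15,17); next start ≥ 17 → (19,20).
Selected 6 jobs.

6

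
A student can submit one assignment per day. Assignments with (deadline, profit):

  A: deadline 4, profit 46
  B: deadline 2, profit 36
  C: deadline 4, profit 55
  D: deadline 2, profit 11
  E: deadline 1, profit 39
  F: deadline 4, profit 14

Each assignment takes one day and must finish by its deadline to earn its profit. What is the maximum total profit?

Profit order: C=55 A=46 E=39 B=36 F=14 D=11
Assign: C→slot 4, A→slot 3, E→slot 1, B→slot 2, F skipped, D skipped.
Slots: [1:E] [2:B] [3:A] [4:C]
Profit = 39 + 36 + 46 + 55 = 176

176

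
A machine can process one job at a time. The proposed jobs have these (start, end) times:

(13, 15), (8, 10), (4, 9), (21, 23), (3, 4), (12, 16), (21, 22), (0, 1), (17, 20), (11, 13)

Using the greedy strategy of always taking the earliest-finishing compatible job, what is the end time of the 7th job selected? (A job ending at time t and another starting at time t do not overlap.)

Greedy by earliest finish: after sorting by end time, pick each interval compatible with the last pick.
Sorted by end: (0,1)  (3,4)  (4,9)  (8,10)  (11,13)  (13,15)  (12,16)  (17,20)  (21,22)  (21,23)
take (0,1); take (3,4); take (4,9); take (11,13); take (13,15); take (17,20); take (21,22).
Selected: (0,1) (3,4) (4,9) (11,13) (13,15) (17,20) (21,22)

22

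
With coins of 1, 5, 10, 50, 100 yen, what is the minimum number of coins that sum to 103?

103 = 1×100 + 3×1
Total coins = 1 + 3 = 4

4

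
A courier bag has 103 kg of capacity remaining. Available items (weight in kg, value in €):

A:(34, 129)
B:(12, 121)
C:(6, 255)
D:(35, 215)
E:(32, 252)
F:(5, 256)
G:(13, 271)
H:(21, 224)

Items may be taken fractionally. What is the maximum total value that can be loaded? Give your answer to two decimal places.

Sort by value per unit weight and fill in that order.
Order: F (256/5=51.20) > C (255/6=42.50) > G (271/13=20.85) > H (224/21=10.67) > B (121/12=10.08) > E (252/32=7.88) > D (215/35=6.14) > A (129/34=3.79)
Fill: take F (5 @ 256) → take C (6 @ 255) → take G (13 @ 271) → take H (21 @ 224) → take B (12 @ 121) → take E (32 @ 252) → take 14/35 of D → 86.00; 103/103 used.
Total value = 1465.00

1465.00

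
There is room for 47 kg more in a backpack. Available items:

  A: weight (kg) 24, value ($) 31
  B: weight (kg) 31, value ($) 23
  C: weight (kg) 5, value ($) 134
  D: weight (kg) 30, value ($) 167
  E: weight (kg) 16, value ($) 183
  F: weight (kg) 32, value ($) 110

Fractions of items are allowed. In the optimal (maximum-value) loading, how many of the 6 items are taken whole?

2

Ratios (sorted): C 26.80, E 11.44, D 5.57, F 3.44, A 1.29, B 0.74
take C (5 @ 134); take E (16 @ 183); take 26/30 of D → 144.73. Capacity used 47/47.
2 item(s) taken whole; one partial (take 26/30 of D).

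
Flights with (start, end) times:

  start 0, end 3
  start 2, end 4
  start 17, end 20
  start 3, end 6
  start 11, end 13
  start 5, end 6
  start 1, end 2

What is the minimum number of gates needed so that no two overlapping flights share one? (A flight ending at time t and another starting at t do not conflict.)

2

Count concurrent intervals with a sweep; the peak is the room count.
Events (time:±→running): 0:+→1 1:+→2 … peak 2.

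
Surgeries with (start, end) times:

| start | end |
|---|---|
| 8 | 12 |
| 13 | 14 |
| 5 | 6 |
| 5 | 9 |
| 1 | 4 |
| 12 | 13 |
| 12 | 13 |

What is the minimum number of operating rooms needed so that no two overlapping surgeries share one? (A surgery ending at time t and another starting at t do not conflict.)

2

Count concurrent intervals with a sweep; the peak is the room count.
starts: [1, 5, 5, 8, 12, 12, 13]
ends:   [4, 6, 9, 12, 13, 13, 14]
s1→1 e4→0 s5→1 s5→2  — peak 2.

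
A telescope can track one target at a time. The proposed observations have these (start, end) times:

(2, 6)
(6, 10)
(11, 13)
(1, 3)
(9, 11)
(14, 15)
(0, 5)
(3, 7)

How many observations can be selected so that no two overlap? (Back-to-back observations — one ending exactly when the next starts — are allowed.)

Sort by end time and greedily take each interval whose start is ≥ the last chosen end.
Sorted by end: (1,3)  (0,5)  (2,6)  (3,7)  (6,10)  (9,11)  (11,13)  (14,15)
take (1,3); skip (0,5); skip (2,6); take (3,7); skip (6,10); take (9,11); take (11,13); take (14,15).
Selected 5 observations.

5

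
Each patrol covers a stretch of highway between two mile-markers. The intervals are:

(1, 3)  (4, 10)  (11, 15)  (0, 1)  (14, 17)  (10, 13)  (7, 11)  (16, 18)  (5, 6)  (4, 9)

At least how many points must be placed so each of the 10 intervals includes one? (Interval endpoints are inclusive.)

4

Process intervals by earliest right end; each time one isn't hit yet, stab at its right endpoint.
By right end: [0,1]  [1,3]  [5,6]  [4,9]  [4,10]  [7,11]  [10,13]  [11,15]  [14,17]  [16,18]
[0,1] uncovered → point at 1; [5,6] uncovered → point at 6; [7,11] uncovered → point at 11; [14,17] uncovered → point at 17.
Points: 1, 6, 11, 17 (4 total).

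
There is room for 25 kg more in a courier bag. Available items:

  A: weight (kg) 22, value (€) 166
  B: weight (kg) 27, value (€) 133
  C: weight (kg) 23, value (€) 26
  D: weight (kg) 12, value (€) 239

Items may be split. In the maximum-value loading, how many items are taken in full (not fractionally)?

1

Order: D (239/12=19.92) > A (166/22=7.55) > B (133/27=4.93) > C (26/23=1.13)
Fill: take D (12 @ 239) → take 13/22 of A → 98.09; 25/25 used.
1 item(s) taken whole; one partial (take 13/22 of A).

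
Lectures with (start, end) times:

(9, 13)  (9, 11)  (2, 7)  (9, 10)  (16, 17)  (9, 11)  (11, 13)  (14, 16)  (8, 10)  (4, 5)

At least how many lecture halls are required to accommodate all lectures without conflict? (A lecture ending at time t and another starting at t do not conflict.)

Count concurrent intervals with a sweep; the peak is the room count.
starts: [2, 4, 8, 9, 9, 9, 9, 11, 14, 16]
ends:   [5, 7, 10, 10, 11, 11, 13, 13, 16, 17]
s2→1 s4→2 e5→1 e7→0 s8→1 s9→2 s9→3 s9→4 s9→5  — peak 5.

5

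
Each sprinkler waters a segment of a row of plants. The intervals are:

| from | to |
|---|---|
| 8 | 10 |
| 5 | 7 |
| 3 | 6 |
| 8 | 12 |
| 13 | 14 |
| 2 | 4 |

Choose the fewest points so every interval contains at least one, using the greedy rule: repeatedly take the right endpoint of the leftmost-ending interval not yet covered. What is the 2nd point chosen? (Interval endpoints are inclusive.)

7

By right end: [2,4]  [3,6]  [5,7]  [8,10]  [8,12]  [13,14]
[2,4] uncovered → point at 4; [5,7] uncovered → point at 7; [8,10] uncovered → point at 10; [13,14] uncovered → point at 14.
Points: 4, 7, 10, 14 (4 total).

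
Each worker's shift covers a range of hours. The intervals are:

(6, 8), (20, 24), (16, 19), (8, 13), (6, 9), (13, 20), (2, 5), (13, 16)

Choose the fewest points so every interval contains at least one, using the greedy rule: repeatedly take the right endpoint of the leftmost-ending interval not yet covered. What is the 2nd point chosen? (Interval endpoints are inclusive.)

By right end: [2,5]  [6,8]  [6,9]  [8,13]  [13,16]  [16,19]  [13,20]  [20,24]
[2,5] uncovered → point at 5; [6,8] uncovered → point at 8; [13,16] uncovered → point at 16; [20,24] uncovered → point at 24.
Points: 5, 8, 16, 24 (4 total).

8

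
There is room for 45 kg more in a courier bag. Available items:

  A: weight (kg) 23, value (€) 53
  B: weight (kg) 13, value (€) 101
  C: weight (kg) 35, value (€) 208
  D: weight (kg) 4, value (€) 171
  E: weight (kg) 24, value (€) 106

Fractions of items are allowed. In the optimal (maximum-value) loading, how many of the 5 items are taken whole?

2

Ratios (sorted): D 42.75, B 7.77, C 5.94, E 4.42, A 2.30
take D (4 @ 171); take B (13 @ 101); take 28/35 of C → 166.40. Capacity used 45/45.
2 item(s) taken whole; one partial (take 28/35 of C).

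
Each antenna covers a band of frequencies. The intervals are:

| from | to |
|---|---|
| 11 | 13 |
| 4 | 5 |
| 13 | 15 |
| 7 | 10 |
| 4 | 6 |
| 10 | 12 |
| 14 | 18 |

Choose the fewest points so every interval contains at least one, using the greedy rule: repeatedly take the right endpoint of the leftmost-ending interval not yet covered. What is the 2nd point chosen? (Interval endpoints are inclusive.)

Process intervals by earliest right end; each time one isn't hit yet, stab at its right endpoint.
By right end: [4,5]  [4,6]  [7,10]  [10,12]  [11,13]  [13,15]  [14,18]
[4,5] uncovered → point at 5; [7,10] uncovered → point at 10; [11,13] uncovered → point at 13; [14,18] uncovered → point at 18.
Points: 5, 10, 13, 18 (4 total).

10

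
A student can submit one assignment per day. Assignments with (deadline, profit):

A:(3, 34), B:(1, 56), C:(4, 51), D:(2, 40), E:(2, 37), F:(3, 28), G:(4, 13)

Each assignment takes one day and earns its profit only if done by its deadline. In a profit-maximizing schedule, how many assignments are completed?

Profit order: B=56 C=51 D=40 E=37 A=34 F=28 G=13
Assign: B→slot 1, C→slot 4, D→slot 2, E skipped, A→slot 3, F skipped, G skipped.
Slots: [1:B] [2:D] [3:A] [4:C]
4 of 7 scheduled.

4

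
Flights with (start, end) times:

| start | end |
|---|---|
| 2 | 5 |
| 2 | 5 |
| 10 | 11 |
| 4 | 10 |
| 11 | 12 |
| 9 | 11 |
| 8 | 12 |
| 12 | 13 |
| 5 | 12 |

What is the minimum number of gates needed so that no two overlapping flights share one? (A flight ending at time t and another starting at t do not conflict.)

Events (time:±→running): 2:+→1 2:+→2 4:+→3 5:-→2 5:-→1 5:+→2 8:+→3 9:+→4 … peak 4.

4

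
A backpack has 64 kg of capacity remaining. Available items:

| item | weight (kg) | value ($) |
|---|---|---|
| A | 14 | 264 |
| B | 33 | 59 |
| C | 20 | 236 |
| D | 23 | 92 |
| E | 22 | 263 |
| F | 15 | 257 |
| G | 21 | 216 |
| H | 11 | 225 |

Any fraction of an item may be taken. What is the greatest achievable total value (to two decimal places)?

Sort by value per unit weight and fill in that order.
Order: H (225/11=20.45) > A (264/14=18.86) > F (257/15=17.13) > E (263/22=11.95) > C (236/20=11.80) > G (216/21=10.29) > D (92/23=4.00) > B (59/33=1.79)
Fill: take H (11 @ 225) → take A (14 @ 264) → take F (15 @ 257) → take E (22 @ 263) → take 2/20 of C → 23.60; 64/64 used.
Total value = 1032.60

1032.60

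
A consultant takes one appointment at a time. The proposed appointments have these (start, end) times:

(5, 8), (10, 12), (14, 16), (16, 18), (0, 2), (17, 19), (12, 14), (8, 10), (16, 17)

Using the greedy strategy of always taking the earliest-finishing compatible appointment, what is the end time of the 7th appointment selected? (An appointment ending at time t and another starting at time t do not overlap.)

17

Sort by end time and greedily take each interval whose start is ≥ the last chosen end.
Sorted by end: (0,2)  (5,8)  (8,10)  (10,12)  (12,14)  (14,16)  (16,17)  (16,18)  (17,19)
take (0,2); take (5,8); take (8,10); take (10,12); take (12,14); take (14,16); take (16,17); take (17,19).
Selected: (0,2) (5,8) (8,10) (10,12) (12,14) (14,16) (16,17) (17,19)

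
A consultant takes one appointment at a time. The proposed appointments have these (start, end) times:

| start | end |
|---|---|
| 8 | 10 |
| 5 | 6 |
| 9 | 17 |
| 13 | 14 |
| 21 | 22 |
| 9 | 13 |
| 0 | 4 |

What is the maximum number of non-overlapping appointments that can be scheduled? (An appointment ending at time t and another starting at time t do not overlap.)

Greedy by earliest finish: after sorting by end time, pick each interval compatible with the last pick.
Sorted by end: (0,4)  (5,6)  (8,10)  (9,13)  (13,14)  (9,17)  (21,22)
take (0,4); take (5,6); take (8,10); take (13,14); skip (9,17); take (21,22).
Selected 5 appointments.

5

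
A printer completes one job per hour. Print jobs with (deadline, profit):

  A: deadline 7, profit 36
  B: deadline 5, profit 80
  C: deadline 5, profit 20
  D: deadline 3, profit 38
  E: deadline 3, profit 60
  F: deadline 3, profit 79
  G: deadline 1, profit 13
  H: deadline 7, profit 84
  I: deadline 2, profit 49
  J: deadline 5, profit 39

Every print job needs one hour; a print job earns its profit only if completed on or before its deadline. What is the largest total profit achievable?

427

By profit: H(d7,84), B(d5,80), F(d3,79), E(d3,60), I(d2,49), J(d5,39), D(d3,38), A(d7,36), C(d5,20), G(d1,13)
H→slot 7; B→slot 5; F→slot 3; E→slot 2; I→slot 1; J→slot 4; D skipped; A→slot 6; C skipped; G skipped.
Profit = 49 + 60 + 79 + 39 + 80 + 36 + 84 = 427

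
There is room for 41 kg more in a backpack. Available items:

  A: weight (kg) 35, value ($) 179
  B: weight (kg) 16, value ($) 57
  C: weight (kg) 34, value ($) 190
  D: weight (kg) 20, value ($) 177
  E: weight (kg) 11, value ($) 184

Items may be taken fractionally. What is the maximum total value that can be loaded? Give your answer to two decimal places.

416.88

Ratios (sorted): E 16.73, D 8.85, C 5.59, A 5.11, B 3.56
take E (11 @ 184); take D (20 @ 177); take 10/34 of C → 55.88. Capacity used 41/41.
Total value = 416.88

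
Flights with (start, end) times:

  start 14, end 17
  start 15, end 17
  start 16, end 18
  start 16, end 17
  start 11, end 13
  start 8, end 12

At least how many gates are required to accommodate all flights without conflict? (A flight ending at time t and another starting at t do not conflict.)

The answer is the maximum number of intervals overlapping at any instant.
Events (time:±→running): 8:+→1 11:+→2 12:-→1 13:-→0 14:+→1 15:+→2 16:+→3 16:+→4 … peak 4.

4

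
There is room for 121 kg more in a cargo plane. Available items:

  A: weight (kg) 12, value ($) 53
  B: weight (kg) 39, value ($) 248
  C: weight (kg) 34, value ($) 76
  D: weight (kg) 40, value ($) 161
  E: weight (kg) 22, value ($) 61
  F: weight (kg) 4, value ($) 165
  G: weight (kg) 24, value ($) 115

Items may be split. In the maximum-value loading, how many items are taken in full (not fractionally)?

5

Greedy by value/weight ratio, highest first.
Order: F (165/4=41.25) > B (248/39=6.36) > G (115/24=4.79) > A (53/12=4.42) > D (161/40=4.03) > E (61/22=2.77) > C (76/34=2.24)
Fill: take F (4 @ 165) → take B (39 @ 248) → take G (24 @ 115) → take A (12 @ 53) → take D (40 @ 161) → take 2/22 of E → 5.55; 121/121 used.
5 item(s) taken whole; one partial (take 2/22 of E).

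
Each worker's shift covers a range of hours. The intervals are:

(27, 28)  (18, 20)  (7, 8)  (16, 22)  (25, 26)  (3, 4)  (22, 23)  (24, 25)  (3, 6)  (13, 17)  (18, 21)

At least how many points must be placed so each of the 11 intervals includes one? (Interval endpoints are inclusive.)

Sorted: [3,4] [3,6] [7,8] [13,17] [18,20] [18,21] [16,22] [22,23] [24,25] [25,26] [27,28]
{[3,4],[3,6]} hit by 4; {[7,8]} hit by 8; {[13,17]} hit by 17; {[18,20],[18,21],[16,22]} hit by 20; {[22,23]} hit by 23; {[24,25],[25,26]} hit by 25; {[27,28]} hit by 28.
Points: 4, 8, 17, 20, 23, 25, 28 (7 total).

7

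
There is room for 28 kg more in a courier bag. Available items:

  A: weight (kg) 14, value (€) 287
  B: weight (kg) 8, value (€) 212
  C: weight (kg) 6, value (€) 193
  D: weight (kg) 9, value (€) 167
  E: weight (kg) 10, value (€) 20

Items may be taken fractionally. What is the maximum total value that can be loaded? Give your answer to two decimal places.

Sort by value per unit weight and fill in that order.
Ratios (sorted): C 32.17, B 26.50, A 20.50, D 18.56, E 2.00
take C (6 @ 193); take B (8 @ 212); take A (14 @ 287). Capacity used 28/28.
Total value = 692.00

692.00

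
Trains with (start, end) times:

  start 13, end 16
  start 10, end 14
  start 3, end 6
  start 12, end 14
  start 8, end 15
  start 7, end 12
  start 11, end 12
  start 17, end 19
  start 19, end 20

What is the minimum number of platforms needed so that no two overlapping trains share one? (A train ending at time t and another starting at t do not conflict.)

4

The answer is the maximum number of intervals overlapping at any instant.
starts: [3, 7, 8, 10, 11, 12, 13, 17, 19]
ends:   [6, 12, 12, 14, 14, 15, 16, 19, 20]
s3→1 e6→0 s7→1 s8→2 s10→3 s11→4  — peak 4.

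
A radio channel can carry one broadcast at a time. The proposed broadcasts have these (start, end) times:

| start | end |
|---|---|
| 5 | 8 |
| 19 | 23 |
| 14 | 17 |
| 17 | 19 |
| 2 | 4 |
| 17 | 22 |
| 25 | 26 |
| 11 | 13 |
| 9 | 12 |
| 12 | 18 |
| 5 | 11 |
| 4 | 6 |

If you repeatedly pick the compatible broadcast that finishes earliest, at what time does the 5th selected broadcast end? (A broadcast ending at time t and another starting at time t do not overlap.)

19

Sorted by end: (2,4)  (4,6)  (5,8)  (5,11)  (9,12)  (11,13)  (14,17)  (12,18)  (17,19)  (17,22)  (19,23)  (25,26)
take (2,4); take (4,6); skip (5,8); take (9,12); take (14,17); take (17,19); skip (17,22); take (19,23); take (25,26).
Selected: (2,4) (4,6) (9,12) (14,17) (17,19) (19,23) (25,26)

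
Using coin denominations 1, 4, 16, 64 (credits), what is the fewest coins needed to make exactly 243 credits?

9

Use the largest denomination that fits, subtract, and repeat.
243 − 3×64→51 − 3×16→3 − 3×1→0
Total coins = 3 + 3 + 3 = 9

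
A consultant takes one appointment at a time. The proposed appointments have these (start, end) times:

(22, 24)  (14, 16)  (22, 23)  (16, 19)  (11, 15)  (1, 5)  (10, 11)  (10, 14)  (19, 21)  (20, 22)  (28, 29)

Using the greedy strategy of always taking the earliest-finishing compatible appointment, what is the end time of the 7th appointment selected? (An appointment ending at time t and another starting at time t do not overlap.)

29

Sort by end time and greedily take each interval whose start is ≥ the last chosen end.
Sorted by end: (1,5)  (10,11)  (10,14)  (11,15)  (14,16)  (16,19)  (19,21)  (20,22)  (22,23)  (22,24)  (28,29)
take (1,5); take (10,11); take (11,15); take (16,19); take (19,21); skip (20,22); take (22,23); skip (22,24); take (28,29).
Selected: (1,5) (10,11) (11,15) (16,19) (19,21) (22,23) (28,29)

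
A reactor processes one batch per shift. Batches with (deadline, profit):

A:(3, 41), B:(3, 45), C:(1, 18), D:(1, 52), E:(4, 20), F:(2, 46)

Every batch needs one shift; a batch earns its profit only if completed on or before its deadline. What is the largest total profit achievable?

163

Profit order: D=52 F=46 B=45 A=41 E=20 C=18
Assign: D→slot 1, F→slot 2, B→slot 3, A skipped, E→slot 4, C skipped.
Slots: [1:D] [2:F] [3:B] [4:E]
Profit = 52 + 46 + 45 + 20 = 163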